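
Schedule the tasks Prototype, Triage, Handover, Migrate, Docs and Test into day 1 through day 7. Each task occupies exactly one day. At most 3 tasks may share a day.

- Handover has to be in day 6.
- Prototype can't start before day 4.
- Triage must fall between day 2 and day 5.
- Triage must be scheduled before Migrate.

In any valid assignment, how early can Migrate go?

day 3

Precedence pushes Migrate to at least day 3.
Migrate at day 3 is achievable: Migrate -> day 3; Handover -> day 6; Triage -> day 2; Prototype -> day 4; Docs -> day 1; Test -> day 1.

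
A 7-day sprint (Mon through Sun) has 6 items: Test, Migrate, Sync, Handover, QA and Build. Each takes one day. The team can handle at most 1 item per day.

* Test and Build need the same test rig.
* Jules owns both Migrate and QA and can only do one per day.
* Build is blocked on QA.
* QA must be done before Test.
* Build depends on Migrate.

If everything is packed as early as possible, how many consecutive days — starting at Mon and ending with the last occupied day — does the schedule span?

6 days

The precedence chain requires at least 2 distinct days.
With at most 1 per day and 6 tasks, at least 6 days are needed.
6 works (last occupied day: Sat): for example Test in Thu; Handover in Sat; Migrate in Tue; Build in Wed; Sync in Fri; QA in Mon.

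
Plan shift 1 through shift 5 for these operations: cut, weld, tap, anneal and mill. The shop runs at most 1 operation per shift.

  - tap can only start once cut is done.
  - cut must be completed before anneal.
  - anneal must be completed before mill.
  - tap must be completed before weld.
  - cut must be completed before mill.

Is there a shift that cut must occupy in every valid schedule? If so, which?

Downstream work caps cut at shift 3.
So cut is pinned to shift 1.

shift 1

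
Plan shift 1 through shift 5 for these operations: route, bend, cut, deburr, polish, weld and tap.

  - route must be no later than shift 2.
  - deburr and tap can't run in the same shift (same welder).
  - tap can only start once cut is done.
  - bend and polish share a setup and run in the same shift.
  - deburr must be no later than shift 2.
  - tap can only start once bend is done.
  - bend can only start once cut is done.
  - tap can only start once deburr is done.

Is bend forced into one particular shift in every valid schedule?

bend can be shift 2 (e.g. weld=shift 1; deburr=shift 1; polish=shift 2; tap=shift 3; route=shift 1; bend=shift 2; cut=shift 1) or shift 3 (e.g. cut=shift 1, tap=shift 4, route=shift 1, polish=shift 3, weld=shift 1, deburr=shift 1, bend=shift 3).

No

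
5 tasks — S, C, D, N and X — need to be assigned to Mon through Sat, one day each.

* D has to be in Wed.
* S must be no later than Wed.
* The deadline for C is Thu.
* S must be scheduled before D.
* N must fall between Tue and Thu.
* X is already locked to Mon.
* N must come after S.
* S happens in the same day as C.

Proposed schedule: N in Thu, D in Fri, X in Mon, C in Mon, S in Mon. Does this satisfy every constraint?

Invalid. D has to be in Wed.

S must be no later than Wed — holds.
S happens in the same day as C — holds.
S must be scheduled before D — holds.
The deadline for C is Thu — holds.
N must fall between Tue and Thu — holds.
N must come after S — holds.
D has to be in Wed — violated.
X is already locked to Mon — holds.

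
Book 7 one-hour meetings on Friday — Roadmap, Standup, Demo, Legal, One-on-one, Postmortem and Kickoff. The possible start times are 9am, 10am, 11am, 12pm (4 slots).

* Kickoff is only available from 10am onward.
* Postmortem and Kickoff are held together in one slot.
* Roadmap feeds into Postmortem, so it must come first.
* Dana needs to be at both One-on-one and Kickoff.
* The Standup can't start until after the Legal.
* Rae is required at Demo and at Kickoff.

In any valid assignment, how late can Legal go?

Downstream work caps Legal at 11am.
Legal at 11am is achievable: Kickoff -> 10am, Demo -> 9am, Legal -> 11am, Standup -> 12pm, Roadmap -> 9am, One-on-one -> 9am, Postmortem -> 10am.

11am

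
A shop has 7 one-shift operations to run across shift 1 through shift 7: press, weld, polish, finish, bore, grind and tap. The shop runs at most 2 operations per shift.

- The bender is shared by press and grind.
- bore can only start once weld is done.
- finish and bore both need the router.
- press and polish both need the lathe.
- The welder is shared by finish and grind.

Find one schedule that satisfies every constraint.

polish in shift 2; finish in shift 3; bore in shift 2; tap in shift 3; press in shift 1; weld in shift 1; grind in shift 4

Checking: weld(shift 1) before bore(shift 2); press(shift 1) != polish(shift 2); press(shift 1) != grind(shift 4); finish(shift 3) != grind(shift 4); finish(shift 3) != bore(shift 2); max 2 per shift (cap 2).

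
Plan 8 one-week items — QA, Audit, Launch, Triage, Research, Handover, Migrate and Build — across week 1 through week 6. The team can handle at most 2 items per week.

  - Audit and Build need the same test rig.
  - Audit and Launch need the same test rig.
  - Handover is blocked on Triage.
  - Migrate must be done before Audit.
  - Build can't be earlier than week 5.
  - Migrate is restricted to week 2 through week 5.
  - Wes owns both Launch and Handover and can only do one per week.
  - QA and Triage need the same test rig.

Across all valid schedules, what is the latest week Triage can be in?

week 5

Downstream work caps Triage at week 5.
Triage at week 5 is achievable: Migrate=week 2, Build=week 5, Research=week 2, QA=week 1, Triage=week 5, Handover=week 6, Audit=week 3, Launch=week 1.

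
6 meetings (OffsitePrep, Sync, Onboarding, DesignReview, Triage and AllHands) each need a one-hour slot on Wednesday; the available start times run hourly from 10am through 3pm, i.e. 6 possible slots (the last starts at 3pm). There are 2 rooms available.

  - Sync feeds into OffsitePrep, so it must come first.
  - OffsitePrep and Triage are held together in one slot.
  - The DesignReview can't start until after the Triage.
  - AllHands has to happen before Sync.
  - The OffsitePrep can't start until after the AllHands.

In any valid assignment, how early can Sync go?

11am

Precedence pushes Sync to at least 11am; downstream work caps Sync at 1pm.
Sync at 11am is achievable: Sync -> 11am, Triage -> 12pm, OffsitePrep -> 12pm, AllHands -> 10am, Onboarding -> 10am, DesignReview -> 1pm.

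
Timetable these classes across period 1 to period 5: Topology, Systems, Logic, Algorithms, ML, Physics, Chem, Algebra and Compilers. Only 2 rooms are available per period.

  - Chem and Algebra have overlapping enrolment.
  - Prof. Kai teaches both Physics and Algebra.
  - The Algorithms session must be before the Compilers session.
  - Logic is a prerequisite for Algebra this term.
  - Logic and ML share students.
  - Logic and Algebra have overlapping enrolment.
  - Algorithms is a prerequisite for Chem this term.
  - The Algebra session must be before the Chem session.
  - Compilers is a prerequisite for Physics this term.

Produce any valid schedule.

Chem -> period 3; Algorithms -> period 1; Systems -> period 4; Logic -> period 1; ML -> period 5; Compilers -> period 2; Physics -> period 3; Algebra -> period 2; Topology -> period 4

Checking: Compilers(period 2) before Physics(period 3); Algorithms(period 1) before Chem(period 3); Algebra(period 2) before Chem(period 3); Algorithms(period 1) before Compilers(period 2); Logic(period 1) before Algebra(period 2); Physics(period 3) != Algebra(period 2); Chem(period 3) != Algebra(period 2); Logic(period 1) != Algebra(period 2); Logic(period 1) != ML(period 5); max 2 per period (cap 2).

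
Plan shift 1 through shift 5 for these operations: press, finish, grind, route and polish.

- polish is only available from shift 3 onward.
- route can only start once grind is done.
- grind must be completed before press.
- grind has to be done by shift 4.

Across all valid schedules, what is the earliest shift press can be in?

shift 2

Precedence pushes press to at least shift 2.
press at shift 2 is achievable: finish -> shift 1, grind -> shift 1, polish -> shift 3, press -> shift 2, route -> shift 2.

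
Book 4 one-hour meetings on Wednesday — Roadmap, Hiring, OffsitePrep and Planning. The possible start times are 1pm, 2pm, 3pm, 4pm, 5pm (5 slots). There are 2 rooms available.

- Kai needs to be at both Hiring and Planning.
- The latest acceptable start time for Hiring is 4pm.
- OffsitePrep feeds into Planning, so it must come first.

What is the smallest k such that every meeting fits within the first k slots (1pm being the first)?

The precedence chain requires at least 2 distinct slots.
With at most 2 per slot and 4 meetings, at least 2 slots are needed.
2 works (last occupied slot: 2pm): for example Planning -> 2pm; OffsitePrep -> 1pm; Roadmap -> 2pm; Hiring -> 1pm.

2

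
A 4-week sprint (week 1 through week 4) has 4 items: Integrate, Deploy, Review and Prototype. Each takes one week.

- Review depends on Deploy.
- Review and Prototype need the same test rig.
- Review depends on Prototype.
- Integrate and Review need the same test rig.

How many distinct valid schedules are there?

Splitting on Integrate: it can be week 1 (14), week 2 (13), week 3 (10), week 4 (5). Listing each branch's schedules as (Deploy, Review, Prototype) by week number:
Integrate=week 1: (1,2,1) (1,3,1) (1,3,2) (1,4,1) (1,4,2) (1,4,3) (2,3,1) (2,3,2) (2,4,1) (2,4,2) (2,4,3) (3,4,1) (3,4,2) (3,4,3) — 14.
Integrate=week 2: (1,3,1) (1,3,2) (1,4,1) (1,4,2) (1,4,3) (2,3,1) (2,3,2) (2,4,1) (2,4,2) (2,4,3) (3,4,1) (3,4,2) (3,4,3) — 13.
Integrate=week 3: (1,2,1) (1,4,1) (1,4,2) (1,4,3) (2,4,1) (2,4,2) (2,4,3) (3,4,1) (3,4,2) (3,4,3) — 10.
Integrate=week 4: (1,2,1) (1,3,1) (1,3,2) (2,3,1) (2,3,2) — 5.
Summing: 14 + 13 + 10 + 5 = 42.

42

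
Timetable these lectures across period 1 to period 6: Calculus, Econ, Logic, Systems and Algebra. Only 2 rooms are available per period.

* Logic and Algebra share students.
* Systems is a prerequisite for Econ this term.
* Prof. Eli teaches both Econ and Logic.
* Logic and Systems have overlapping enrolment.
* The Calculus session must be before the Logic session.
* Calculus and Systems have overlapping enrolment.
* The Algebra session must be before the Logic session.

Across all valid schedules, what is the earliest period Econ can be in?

period 2

Precedence pushes Econ to at least period 2.
Econ at period 2 is achievable: Econ=period 2; Systems=period 1; Algebra=period 1; Logic=period 3; Calculus=period 2.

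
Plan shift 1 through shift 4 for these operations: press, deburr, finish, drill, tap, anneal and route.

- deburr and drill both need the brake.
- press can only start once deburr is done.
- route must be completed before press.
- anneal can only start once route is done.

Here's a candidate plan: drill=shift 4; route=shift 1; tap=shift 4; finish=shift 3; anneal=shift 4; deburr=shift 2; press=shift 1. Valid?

anneal can only start once route is done — holds.
press can only start once deburr is done — violated.
route must be completed before press — violated.
deburr and drill both need the brake — holds.

Invalid. press can only start once deburr is done.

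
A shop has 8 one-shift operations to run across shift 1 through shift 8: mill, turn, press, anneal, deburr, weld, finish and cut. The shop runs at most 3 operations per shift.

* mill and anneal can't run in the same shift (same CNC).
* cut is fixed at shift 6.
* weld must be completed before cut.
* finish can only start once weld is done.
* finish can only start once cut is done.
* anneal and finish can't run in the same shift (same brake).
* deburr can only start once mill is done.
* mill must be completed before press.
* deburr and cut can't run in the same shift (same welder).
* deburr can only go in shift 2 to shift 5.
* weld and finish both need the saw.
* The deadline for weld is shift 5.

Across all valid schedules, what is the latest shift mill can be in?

Downstream work caps mill at shift 4.
mill at shift 4 is achievable: press in shift 5; anneal in shift 1; turn in shift 1; finish in shift 7; cut in shift 6; deburr in shift 5; weld in shift 1; mill in shift 4.

shift 4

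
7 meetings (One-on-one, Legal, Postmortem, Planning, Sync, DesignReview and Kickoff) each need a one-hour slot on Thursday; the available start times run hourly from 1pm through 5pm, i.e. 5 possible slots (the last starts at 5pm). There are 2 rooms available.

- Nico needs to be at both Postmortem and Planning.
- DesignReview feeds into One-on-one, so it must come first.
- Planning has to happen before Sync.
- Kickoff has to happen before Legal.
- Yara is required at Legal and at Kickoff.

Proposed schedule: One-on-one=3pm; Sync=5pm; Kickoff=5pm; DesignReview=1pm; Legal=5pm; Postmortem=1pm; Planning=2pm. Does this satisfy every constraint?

Nico needs to be at both Postmortem and Planning — holds.
There are 2 rooms available — violated.
Yara is required at Legal and at Kickoff — violated.
DesignReview feeds into One-on-one, so it must come first — holds.
Planning has to happen before Sync — holds.
Kickoff has to happen before Legal — violated.

Invalid. Yara is required at Legal and at Kickoff.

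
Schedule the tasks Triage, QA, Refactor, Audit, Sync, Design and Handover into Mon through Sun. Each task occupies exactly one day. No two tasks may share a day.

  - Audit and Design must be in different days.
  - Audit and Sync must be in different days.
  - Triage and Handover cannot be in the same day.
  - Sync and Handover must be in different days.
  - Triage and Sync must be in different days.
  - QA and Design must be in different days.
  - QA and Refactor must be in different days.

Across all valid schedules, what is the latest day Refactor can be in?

Refactor at Sun is achievable: Handover=Sat, Triage=Mon, Sync=Thu, QA=Tue, Design=Fri, Audit=Wed, Refactor=Sun.

Sun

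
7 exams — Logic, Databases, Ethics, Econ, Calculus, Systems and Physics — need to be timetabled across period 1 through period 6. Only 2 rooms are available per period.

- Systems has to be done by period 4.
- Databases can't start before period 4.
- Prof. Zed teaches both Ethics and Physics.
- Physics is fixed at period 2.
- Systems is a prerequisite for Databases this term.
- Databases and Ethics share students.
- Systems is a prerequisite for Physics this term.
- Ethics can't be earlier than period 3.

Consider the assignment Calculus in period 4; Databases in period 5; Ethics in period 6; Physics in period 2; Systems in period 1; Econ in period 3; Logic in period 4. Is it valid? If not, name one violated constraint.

Yes, all constraints hold

Prof. Zed teaches both Ethics and Physics — holds.
Only 2 rooms are available per period — holds.
Databases can't start before period 4 — holds.
Systems has to be done by period 4 — holds.
Ethics can't be earlier than period 3 — holds.
Databases and Ethics share students — holds.
Systems is a prerequisite for Databases this term — holds.
Physics is fixed at period 2 — holds.
Systems is a prerequisite for Physics this term — holds.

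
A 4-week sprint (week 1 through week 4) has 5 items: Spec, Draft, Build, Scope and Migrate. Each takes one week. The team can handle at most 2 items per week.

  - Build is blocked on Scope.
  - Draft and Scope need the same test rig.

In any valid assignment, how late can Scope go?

week 3

Downstream work caps Scope at week 3.
Scope at week 3 is achievable: Migrate -> week 2, Build -> week 4, Scope -> week 3, Draft -> week 1, Spec -> week 1.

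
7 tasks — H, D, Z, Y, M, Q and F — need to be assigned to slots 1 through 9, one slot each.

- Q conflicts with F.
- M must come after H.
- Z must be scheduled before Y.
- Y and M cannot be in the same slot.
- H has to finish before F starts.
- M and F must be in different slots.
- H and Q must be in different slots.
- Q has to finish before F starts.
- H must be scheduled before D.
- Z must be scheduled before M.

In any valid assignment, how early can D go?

Precedence pushes D to at least 2.
D at 2 is achievable: M -> 2, F -> 3, Z -> 1, D -> 2, Q -> 2, Y -> 3, H -> 1.

2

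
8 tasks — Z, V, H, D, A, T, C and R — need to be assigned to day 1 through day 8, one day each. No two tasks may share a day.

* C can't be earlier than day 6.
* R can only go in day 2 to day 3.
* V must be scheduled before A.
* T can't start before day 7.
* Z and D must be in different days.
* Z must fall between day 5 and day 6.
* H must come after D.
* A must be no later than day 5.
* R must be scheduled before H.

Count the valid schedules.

Splitting on Z: it can be day 5 (24), day 6 (22). Listing each branch's schedules as (V, H, D, A, T, C, R) by day number:
Z=day 5: (1,6,2,4,7,8,3) (1,6,2,4,8,7,3) (1,6,3,4,7,8,2) (1,6,3,4,8,7,2) (1,6,4,2,7,8,3) (1,6,4,2,8,7,3) (1,6,4,3,7,8,2) (1,6,4,3,8,7,2) (1,7,2,4,8,6,3) (1,7,3,4,8,6,2) (1,7,4,2,8,6,3) (1,7,4,3,8,6,2) (1,8,2,4,7,6,3) (1,8,3,4,7,6,2) (1,8,4,2,7,6,3) (1,8,4,3,7,6,2) (2,6,1,4,7,8,3) (2,6,1,4,8,7,3) (2,7,1,4,8,6,3) (2,8,1,4,7,6,3) (3,6,1,4,7,8,2) (3,6,1,4,8,7,2) (3,7,1,4,8,6,2) (3,8,1,4,7,6,2) — 24.
Z=day 6: (1,4,2,5,7,8,3) (1,4,2,5,8,7,3) (1,4,3,5,7,8,2) (1,4,3,5,8,7,2) (1,5,2,4,7,8,3) (1,5,2,4,8,7,3) (1,5,3,4,7,8,2) (1,5,3,4,8,7,2) (1,5,4,2,7,8,3) (1,5,4,2,8,7,3) (1,5,4,3,7,8,2) (1,5,4,3,8,7,2) (2,4,1,5,7,8,3) (2,4,1,5,8,7,3) (2,5,1,4,7,8,3) (2,5,1,4,8,7,3) (3,4,1,5,7,8,2) (3,4,1,5,8,7,2) (3,5,1,4,7,8,2) (3,5,1,4,8,7,2) (4,3,1,5,7,8,2) (4,3,1,5,8,7,2) — 22.
Summing: 24 + 22 = 46.

46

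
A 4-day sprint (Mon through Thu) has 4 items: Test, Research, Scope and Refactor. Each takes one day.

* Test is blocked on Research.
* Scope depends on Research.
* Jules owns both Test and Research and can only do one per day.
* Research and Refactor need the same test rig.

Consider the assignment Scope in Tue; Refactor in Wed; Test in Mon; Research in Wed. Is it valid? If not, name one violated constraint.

No — it violates: Test is blocked on Research

Research and Refactor need the same test rig — violated.
Test is blocked on Research — violated.
Scope depends on Research — violated.
Jules owns both Test and Research and can only do one per day — holds.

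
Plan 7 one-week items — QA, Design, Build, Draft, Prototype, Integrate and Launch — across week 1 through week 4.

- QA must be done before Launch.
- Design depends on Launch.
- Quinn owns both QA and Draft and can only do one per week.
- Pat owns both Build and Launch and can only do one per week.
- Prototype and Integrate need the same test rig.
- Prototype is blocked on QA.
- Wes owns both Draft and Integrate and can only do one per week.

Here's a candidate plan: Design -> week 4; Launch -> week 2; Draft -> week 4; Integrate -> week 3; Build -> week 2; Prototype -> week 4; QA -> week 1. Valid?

No. Pat owns both Build and Launch and can only do one per week is not satisfied.

Design depends on Launch — holds.
Pat owns both Build and Launch and can only do one per week — violated.
Prototype and Integrate need the same test rig — holds.
QA must be done before Launch — holds.
Quinn owns both QA and Draft and can only do one per week — holds.
Wes owns both Draft and Integrate and can only do one per week — holds.
Prototype is blocked on QA — holds.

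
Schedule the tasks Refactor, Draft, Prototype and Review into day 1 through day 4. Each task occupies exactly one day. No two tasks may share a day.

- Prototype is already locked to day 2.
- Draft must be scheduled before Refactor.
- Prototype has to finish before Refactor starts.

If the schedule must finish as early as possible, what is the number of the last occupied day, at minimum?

The precedence chain requires at least 2 distinct days.
With at most 1 per day and 4 tasks, at least 4 days are needed.
Propagating the time windows through the other constraints, Refactor can't land before day 3, so the schedule must run through at least day 3.
4 works (last occupied day: day 4): for example Refactor=day 3, Prototype=day 2, Review=day 4, Draft=day 1.

4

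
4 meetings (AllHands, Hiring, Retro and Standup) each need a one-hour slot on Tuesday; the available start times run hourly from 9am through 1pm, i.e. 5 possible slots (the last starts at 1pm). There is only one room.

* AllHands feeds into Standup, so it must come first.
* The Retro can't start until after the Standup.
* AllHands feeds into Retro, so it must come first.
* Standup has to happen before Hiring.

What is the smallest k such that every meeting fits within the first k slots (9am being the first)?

4

The precedence chain requires at least 3 distinct slots.
With at most 1 per slot and 4 meetings, at least 4 slots are needed.
4 works (last occupied slot: 12pm): for example Retro in 11am; Hiring in 12pm; Standup in 10am; AllHands in 9am.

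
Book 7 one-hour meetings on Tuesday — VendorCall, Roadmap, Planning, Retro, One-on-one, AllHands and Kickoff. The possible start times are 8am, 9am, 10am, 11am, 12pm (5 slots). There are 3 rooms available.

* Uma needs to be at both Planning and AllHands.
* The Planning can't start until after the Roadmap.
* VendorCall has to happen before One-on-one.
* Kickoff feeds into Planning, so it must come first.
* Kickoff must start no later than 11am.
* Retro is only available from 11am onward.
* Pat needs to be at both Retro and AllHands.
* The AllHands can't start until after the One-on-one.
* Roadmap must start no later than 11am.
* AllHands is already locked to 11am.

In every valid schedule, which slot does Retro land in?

12pm

Retro's window is 11am–12pm.
AllHands is fixed at 11am, and Retro can't share a slot with AllHands.
So Retro must be 12pm.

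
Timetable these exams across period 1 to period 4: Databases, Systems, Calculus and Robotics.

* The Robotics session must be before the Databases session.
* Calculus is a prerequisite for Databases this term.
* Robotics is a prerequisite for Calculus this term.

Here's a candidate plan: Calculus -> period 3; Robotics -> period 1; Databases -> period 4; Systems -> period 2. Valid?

Yes

Robotics is a prerequisite for Calculus this term — holds.
The Robotics session must be before the Databases session — holds.
Calculus is a prerequisite for Databases this term — holds.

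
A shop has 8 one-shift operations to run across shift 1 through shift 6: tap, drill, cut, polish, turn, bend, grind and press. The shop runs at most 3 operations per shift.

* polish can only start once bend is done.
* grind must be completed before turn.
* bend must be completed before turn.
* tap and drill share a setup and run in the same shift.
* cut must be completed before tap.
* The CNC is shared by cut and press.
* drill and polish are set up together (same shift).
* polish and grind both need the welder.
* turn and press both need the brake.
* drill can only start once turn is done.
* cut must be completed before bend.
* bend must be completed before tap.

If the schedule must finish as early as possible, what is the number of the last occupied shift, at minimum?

shift 4

The precedence chain requires at least 4 distinct shifts.
With at most 3 per shift and 8 operations, at least 3 shifts are needed.
4 works (last occupied shift: shift 4): for example bend in shift 2, drill in shift 4, grind in shift 1, turn in shift 3, cut in shift 1, polish in shift 4, tap in shift 4, press in shift 2.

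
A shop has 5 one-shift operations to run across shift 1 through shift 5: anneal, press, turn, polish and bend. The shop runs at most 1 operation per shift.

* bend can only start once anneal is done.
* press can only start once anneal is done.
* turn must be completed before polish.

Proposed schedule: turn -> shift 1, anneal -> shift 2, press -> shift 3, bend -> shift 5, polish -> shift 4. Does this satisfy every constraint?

bend can only start once anneal is done — holds.
The shop runs at most 1 operation per shift — holds.
turn must be completed before polish — holds.
press can only start once anneal is done — holds.

Yes, all constraints hold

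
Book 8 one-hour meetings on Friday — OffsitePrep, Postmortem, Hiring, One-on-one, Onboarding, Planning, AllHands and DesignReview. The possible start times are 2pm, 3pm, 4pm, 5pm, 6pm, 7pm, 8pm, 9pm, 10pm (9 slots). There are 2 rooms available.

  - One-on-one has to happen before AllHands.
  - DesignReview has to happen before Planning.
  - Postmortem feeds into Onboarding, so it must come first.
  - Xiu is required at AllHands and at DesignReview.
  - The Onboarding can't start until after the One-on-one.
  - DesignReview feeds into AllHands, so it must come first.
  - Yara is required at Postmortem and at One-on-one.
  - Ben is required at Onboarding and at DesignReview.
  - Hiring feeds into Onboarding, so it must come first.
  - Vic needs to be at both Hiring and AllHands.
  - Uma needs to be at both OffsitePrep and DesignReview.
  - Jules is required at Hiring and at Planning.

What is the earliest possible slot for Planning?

Precedence pushes Planning to at least 3pm.
Planning at 3pm is achievable: Hiring in 4pm; One-on-one in 2pm; DesignReview in 2pm; Postmortem in 4pm; AllHands in 3pm; Planning in 3pm; Onboarding in 5pm; OffsitePrep in 5pm.

3pm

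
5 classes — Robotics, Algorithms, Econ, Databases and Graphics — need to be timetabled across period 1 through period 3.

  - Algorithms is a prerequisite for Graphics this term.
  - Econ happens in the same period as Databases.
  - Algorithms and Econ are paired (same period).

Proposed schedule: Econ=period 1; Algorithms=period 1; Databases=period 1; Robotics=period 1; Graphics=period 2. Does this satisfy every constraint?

Yes, all constraints hold

Econ happens in the same period as Databases — holds.
Algorithms is a prerequisite for Graphics this term — holds.
Algorithms and Econ are paired (same period) — holds.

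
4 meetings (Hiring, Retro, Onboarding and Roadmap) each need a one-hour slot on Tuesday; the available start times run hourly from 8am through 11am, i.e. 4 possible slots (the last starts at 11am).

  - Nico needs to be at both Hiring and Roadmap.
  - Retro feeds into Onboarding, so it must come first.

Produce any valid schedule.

Roadmap in 9am, Onboarding in 9am, Hiring in 8am, Retro in 8am

Checking: Retro(8am) before Onboarding(9am); Hiring(8am) != Roadmap(9am).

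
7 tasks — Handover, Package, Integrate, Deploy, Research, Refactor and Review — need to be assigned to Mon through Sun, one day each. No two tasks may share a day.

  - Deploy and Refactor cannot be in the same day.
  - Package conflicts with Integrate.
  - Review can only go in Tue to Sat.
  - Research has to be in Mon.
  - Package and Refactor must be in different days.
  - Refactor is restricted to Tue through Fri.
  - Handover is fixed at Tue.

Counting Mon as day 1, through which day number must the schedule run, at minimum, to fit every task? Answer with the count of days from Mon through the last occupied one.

With at most 1 per day and 7 tasks, at least 7 days are needed.
Handover can't be placed before Tue — that is day 2 counting from Mon — so the schedule must run through at least 2 days.
7 works (last occupied day: Sun): for example Refactor=Wed, Review=Thu, Handover=Tue, Package=Fri, Integrate=Sat, Deploy=Sun, Research=Mon.

7 days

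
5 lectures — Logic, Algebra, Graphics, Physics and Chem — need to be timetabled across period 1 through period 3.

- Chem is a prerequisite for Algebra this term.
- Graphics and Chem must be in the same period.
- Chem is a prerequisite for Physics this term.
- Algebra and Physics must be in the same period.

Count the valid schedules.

Splitting on Logic: it can be period 1 (3), period 2 (3), period 3 (3). Listing each branch's schedules as (Algebra, Graphics, Physics, Chem) by period number:
Logic=period 1: (2,1,2,1) (3,1,3,1) (3,2,3,2) — 3.
Logic=period 2: (2,1,2,1) (3,1,3,1) (3,2,3,2) — 3.
Logic=period 3: (2,1,2,1) (3,1,3,1) (3,2,3,2) — 3.
Summing: 3 + 3 + 3 = 9.

9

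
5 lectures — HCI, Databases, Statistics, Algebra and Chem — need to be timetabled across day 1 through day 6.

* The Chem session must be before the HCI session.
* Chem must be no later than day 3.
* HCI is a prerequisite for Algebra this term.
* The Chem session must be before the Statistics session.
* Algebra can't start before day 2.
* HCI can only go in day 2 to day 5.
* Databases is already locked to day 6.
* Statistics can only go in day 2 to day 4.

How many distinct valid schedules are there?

45

Splitting on HCI: it can be day 2 (12), day 3 (15), day 4 (12), day 5 (6). Listing each branch's schedules as (Databases, Statistics, Algebra, Chem) by day number:
HCI=day 2: (6,2,3,1) (6,2,4,1) (6,2,5,1) (6,2,6,1) (6,3,3,1) (6,3,4,1) (6,3,5,1) (6,3,6,1) (6,4,3,1) (6,4,4,1) (6,4,5,1) (6,4,6,1) — 12.
HCI=day 3: (6,2,4,1) (6,2,5,1) (6,2,6,1) (6,3,4,1) (6,3,4,2) (6,3,5,1) (6,3,5,2) (6,3,6,1) (6,3,6,2) (6,4,4,1) (6,4,4,2) (6,4,5,1) (6,4,5,2) (6,4,6,1) (6,4,6,2) — 15.
HCI=day 4: (6,2,5,1) (6,2,6,1) (6,3,5,1) (6,3,5,2) (6,3,6,1) (6,3,6,2) (6,4,5,1) (6,4,5,2) (6,4,5,3) (6,4,6,1) (6,4,6,2) (6,4,6,3) — 12.
HCI=day 5: (6,2,6,1) (6,3,6,1) (6,3,6,2) (6,4,6,1) (6,4,6,2) (6,4,6,3) — 6.
Summing: 12 + 15 + 12 + 6 = 45.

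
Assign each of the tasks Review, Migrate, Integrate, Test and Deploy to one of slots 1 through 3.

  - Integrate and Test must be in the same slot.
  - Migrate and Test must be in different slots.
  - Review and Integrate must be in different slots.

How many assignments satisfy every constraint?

Splitting on Review: it can be 1 (12), 2 (12), 3 (12). Listing each branch's schedules as (Migrate, Integrate, Test, Deploy):
Review=1: (1,2,2,1) (1,2,2,2) (1,2,2,3) (1,3,3,1) (1,3,3,2) (1,3,3,3) (2,3,3,1) (2,3,3,2) (2,3,3,3) (3,2,2,1) (3,2,2,2) (3,2,2,3) — 12.
Review=2: (1,3,3,1) (1,3,3,2) (1,3,3,3) (2,1,1,1) (2,1,1,2) (2,1,1,3) (2,3,3,1) (2,3,3,2) (2,3,3,3) (3,1,1,1) (3,1,1,2) (3,1,1,3) — 12.
Review=3: (1,2,2,1) (1,2,2,2) (1,2,2,3) (2,1,1,1) (2,1,1,2) (2,1,1,3) (3,1,1,1) (3,1,1,2) (3,1,1,3) (3,2,2,1) (3,2,2,2) (3,2,2,3) — 12.
Summing: 12 + 12 + 12 = 36.

36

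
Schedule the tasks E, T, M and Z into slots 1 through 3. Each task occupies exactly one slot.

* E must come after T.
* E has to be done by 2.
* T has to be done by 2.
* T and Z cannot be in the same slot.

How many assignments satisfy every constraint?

6

Splitting on M: it can be 1 (2), 2 (2), 3 (2). Listing each branch's schedules as (E, T, Z):
M=1: (2,1,2) (2,1,3) — 2.
M=2: (2,1,2) (2,1,3) — 2.
M=3: (2,1,2) (2,1,3) — 2.
Summing: 2 + 2 + 2 = 6.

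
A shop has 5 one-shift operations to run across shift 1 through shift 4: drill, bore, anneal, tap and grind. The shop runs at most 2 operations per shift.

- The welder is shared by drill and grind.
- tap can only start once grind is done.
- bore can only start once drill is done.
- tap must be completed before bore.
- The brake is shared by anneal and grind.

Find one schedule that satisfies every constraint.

grind=shift 1, tap=shift 2, bore=shift 3, drill=shift 2, anneal=shift 3

Checking: tap(shift 2) before bore(shift 3); drill(shift 2) before bore(shift 3); grind(shift 1) before tap(shift 2); anneal(shift 3) != grind(shift 1); drill(shift 2) != grind(shift 1); max 2 per shift (cap 2).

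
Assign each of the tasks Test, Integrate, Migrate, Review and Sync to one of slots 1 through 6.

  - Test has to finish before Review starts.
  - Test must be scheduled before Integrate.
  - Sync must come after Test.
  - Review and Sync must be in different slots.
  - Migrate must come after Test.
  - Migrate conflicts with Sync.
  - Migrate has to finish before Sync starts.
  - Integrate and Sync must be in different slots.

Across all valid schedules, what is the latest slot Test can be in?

4

Downstream work caps Test at 4.
Test at 4 is achievable: Sync=6; Review=5; Integrate=5; Migrate=5; Test=4.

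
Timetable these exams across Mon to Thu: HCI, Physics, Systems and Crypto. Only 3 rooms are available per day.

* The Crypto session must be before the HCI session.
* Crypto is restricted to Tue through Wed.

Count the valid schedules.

48

Splitting on HCI: it can be Wed (16), Thu (32). Listing each branch's schedules as (Physics, Systems, Crypto):
HCI=Wed: (Mon,Mon,Tue) (Mon,Tue,Tue) (Mon,Wed,Tue) (Mon,Thu,Tue) (Tue,Mon,Tue) (Tue,Tue,Tue) (Tue,Wed,Tue) (Tue,Thu,Tue) (Wed,Mon,Tue) (Wed,Tue,Tue) (Wed,Wed,Tue) (Wed,Thu,Tue) (Thu,Mon,Tue) (Thu,Tue,Tue) (Thu,Wed,Tue) (Thu,Thu,Tue) — 16.
HCI=Thu: (Mon,Mon,Tue) (Mon,Mon,Wed) (Mon,Tue,Tue) (Mon,Tue,Wed) (Mon,Wed,Tue) (Mon,Wed,Wed) (Mon,Thu,Tue) (Mon,Thu,Wed) (Tue,Mon,Tue) (Tue,Mon,Wed) (Tue,Tue,Tue) (Tue,Tue,Wed) (Tue,Wed,Tue) (Tue,Wed,Wed) (Tue,Thu,Tue) (Tue,Thu,Wed) (Wed,Mon,Tue) (Wed,Mon,Wed) (Wed,Tue,Tue) (Wed,Tue,Wed) (Wed,Wed,Tue) (Wed,Wed,Wed) (Wed,Thu,Tue) (Wed,Thu,Wed) (Thu,Mon,Tue) (Thu,Mon,Wed) (Thu,Tue,Tue) (Thu,Tue,Wed) (Thu,Wed,Tue) (Thu,Wed,Wed) (Thu,Thu,Tue) (Thu,Thu,Wed) — 32.
Summing: 16 + 32 = 48.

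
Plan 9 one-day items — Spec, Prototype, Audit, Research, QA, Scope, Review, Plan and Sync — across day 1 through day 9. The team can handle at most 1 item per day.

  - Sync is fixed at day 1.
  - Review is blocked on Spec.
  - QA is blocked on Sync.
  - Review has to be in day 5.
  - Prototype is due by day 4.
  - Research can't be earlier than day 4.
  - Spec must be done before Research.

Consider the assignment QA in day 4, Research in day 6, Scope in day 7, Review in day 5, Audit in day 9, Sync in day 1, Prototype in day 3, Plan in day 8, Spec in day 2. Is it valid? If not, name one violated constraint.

Research can't be earlier than day 4 — holds.
QA is blocked on Sync — holds.
Review has to be in day 5 — holds.
Prototype is due by day 4 — holds.
The team can handle at most 1 item per day — holds.
Review is blocked on Spec — holds.
Spec must be done before Research — holds.
Sync is fixed at day 1 — holds.

Valid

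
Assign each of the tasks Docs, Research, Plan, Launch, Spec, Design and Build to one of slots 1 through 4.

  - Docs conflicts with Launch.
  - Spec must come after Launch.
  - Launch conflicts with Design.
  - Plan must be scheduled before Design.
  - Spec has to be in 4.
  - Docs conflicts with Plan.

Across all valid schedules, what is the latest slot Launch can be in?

3

Downstream work caps Launch at 3.
Launch at 3 is achievable: Launch in 3, Docs in 2, Design in 2, Plan in 1, Build in 1, Spec in 4, Research in 1.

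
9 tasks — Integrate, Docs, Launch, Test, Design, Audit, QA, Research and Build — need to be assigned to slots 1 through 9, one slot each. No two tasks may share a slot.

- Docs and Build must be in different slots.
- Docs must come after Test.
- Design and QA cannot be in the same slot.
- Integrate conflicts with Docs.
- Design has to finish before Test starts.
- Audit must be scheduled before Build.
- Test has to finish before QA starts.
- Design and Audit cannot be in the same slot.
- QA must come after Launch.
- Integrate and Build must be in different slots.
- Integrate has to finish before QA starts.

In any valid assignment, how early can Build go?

2

Precedence pushes Build to at least 2.
Build at 2 is achievable: Design=3, Test=4, Research=9, Docs=8, Build=2, Audit=1, Integrate=5, Launch=6, QA=7.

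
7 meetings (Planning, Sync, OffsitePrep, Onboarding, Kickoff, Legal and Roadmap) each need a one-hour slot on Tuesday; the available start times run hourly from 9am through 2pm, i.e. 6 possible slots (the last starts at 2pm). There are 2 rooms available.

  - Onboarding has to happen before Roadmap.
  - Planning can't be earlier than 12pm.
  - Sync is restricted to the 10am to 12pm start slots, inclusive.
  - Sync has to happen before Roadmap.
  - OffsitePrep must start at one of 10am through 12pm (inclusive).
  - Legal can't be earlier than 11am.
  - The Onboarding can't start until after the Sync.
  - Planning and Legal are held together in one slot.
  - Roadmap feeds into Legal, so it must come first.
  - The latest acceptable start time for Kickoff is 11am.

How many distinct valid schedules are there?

Splitting on Planning: it can be 1pm (7), 2pm (30). Listing each branch's schedules as (Sync, OffsitePrep, Onboarding, Kickoff, Legal, Roadmap):
Planning=1pm: (10am,10am,11am,9am,1pm,12pm) (10am,10am,11am,11am,1pm,12pm) (10am,11am,11am,9am,1pm,12pm) (10am,11am,11am,10am,1pm,12pm) (10am,12pm,11am,9am,1pm,12pm) (10am,12pm,11am,10am,1pm,12pm) (10am,12pm,11am,11am,1pm,12pm) — 7.
Planning=2pm: (10am,10am,11am,9am,2pm,12pm) (10am,10am,11am,9am,2pm,1pm) (10am,10am,11am,11am,2pm,12pm) (10am,10am,11am,11am,2pm,1pm) (10am,10am,12pm,9am,2pm,1pm) (10am,10am,12pm,11am,2pm,1pm) (10am,11am,11am,9am,2pm,12pm) (10am,11am,11am,9am,2pm,1pm) (10am,11am,11am,10am,2pm,12pm) (10am,11am,11am,10am,2pm,1pm) (10am,11am,12pm,9am,2pm,1pm) (10am,11am,12pm,10am,2pm,1pm) (10am,11am,12pm,11am,2pm,1pm) (10am,12pm,11am,9am,2pm,12pm) (10am,12pm,11am,9am,2pm,1pm) (10am,12pm,11am,10am,2pm,12pm) (10am,12pm,11am,10am,2pm,1pm) (10am,12pm,11am,11am,2pm,12pm) (10am,12pm,11am,11am,2pm,1pm) (10am,12pm,12pm,9am,2pm,1pm) (10am,12pm,12pm,10am,2pm,1pm) (10am,12pm,12pm,11am,2pm,1pm) (11am,10am,12pm,9am,2pm,1pm) (11am,10am,12pm,10am,2pm,1pm) (11am,10am,12pm,11am,2pm,1pm) (11am,11am,12pm,9am,2pm,1pm) (11am,11am,12pm,10am,2pm,1pm) (11am,12pm,12pm,9am,2pm,1pm) (11am,12pm,12pm,10am,2pm,1pm) (11am,12pm,12pm,11am,2pm,1pm) — 30.
Summing: 7 + 30 = 37.

37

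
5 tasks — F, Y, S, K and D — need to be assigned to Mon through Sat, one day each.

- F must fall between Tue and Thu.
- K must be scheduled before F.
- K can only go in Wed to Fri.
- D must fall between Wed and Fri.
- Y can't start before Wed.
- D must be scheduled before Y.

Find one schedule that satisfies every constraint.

K -> Wed; Y -> Thu; S -> Mon; D -> Wed; F -> Thu

Checking: D(Wed) before Y(Thu); K(Wed) before F(Thu); D=Wed in [Wed,Fri]; Y=Thu in [Wed,Sat]; K=Wed in [Wed,Fri]; F=Thu in [Tue,Thu].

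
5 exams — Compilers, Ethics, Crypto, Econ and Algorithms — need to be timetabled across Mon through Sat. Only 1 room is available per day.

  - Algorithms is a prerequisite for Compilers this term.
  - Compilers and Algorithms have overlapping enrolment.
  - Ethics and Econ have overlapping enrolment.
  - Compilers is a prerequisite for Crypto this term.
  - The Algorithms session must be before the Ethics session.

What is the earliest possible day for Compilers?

Tue

Precedence pushes Compilers to at least Tue; downstream work caps Compilers at Fri.
Compilers at Tue is achievable: Compilers -> Tue, Crypto -> Thu, Algorithms -> Mon, Ethics -> Wed, Econ -> Fri.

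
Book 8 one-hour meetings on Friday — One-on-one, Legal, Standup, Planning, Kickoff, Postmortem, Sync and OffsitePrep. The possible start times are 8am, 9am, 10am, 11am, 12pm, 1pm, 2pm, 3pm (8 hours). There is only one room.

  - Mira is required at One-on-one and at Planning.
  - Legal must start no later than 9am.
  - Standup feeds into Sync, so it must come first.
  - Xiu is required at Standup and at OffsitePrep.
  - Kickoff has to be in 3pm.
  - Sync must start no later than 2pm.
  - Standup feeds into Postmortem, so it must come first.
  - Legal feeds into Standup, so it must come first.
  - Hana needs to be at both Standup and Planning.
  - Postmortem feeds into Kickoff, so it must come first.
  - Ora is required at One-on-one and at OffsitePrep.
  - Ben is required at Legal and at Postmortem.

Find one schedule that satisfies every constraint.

Postmortem=11am; One-on-one=12pm; Planning=1pm; Legal=8am; Sync=10am; OffsitePrep=2pm; Standup=9am; Kickoff=3pm

Checking: Standup(9am) before Postmortem(11am); Postmortem(11am) before Kickoff(3pm); Standup(9am) before Sync(10am); Legal(8am) before Standup(9am); Standup(9am) != OffsitePrep(2pm); Standup(9am) != Planning(1pm); One-on-one(12pm) != OffsitePrep(2pm); One-on-one(12pm) != Planning(1pm); Legal(8am) != Postmortem(11am); Kickoff=3pm in [3pm,3pm]; Sync=10am in [8am,2pm]; Legal=8am in [8am,9am]; max 1 per hour (cap 1).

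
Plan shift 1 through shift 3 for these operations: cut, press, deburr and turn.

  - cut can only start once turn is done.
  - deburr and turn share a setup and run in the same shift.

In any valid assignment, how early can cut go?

shift 2

Precedence pushes cut to at least shift 2.
cut at shift 2 is achievable: turn in shift 1, press in shift 1, cut in shift 2, deburr in shift 1.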